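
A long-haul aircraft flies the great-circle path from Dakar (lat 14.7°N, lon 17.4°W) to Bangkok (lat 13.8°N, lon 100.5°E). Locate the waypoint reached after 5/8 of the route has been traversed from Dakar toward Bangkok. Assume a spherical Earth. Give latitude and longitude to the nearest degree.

≈ lat 25°N, lon 57°E

Write both endpoints as unit vectors p₁, p₂ with components (cos φ cos λ, cos φ sin λ, sin φ).
The central angle between the endpoints is δ = arccos(p₁·p₂) ≈ 1.960 rad (112.3°).
Interpolate at f = 5/8 with slerp weights a = sin((1−f)δ)/sin δ ≈ 0.725, b = sin(fδ)/sin δ ≈ 1.017.
p = a·p₁ + b·p₂ ≈ (0.489, 0.761, 0.426); φ = arcsin(p_z) ≈ 25.24°, λ = atan2(p_y, p_x) ≈ 57.29°.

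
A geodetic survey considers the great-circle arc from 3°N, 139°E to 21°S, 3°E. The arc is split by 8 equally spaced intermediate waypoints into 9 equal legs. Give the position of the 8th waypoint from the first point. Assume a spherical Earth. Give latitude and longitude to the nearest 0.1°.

≈ 24.5°S, 18.6°E

Write both endpoints as unit vectors p₁, p₂ with components (cos φ cos λ, cos φ sin λ, sin φ).
The central angle between the endpoints is δ = arccos(p₁·p₂) ≈ 2.331 rad (133.6°).
Interpolate at f = 8/9 with slerp weights a = sin((1−f)δ)/sin δ ≈ 0.354, b = sin(fδ)/sin δ ≈ 1.210.
p = a·p₁ + b·p₂ ≈ (0.862, 0.291, -0.415); φ = arcsin(p_z) ≈ -24.54°, λ = atan2(p_y, p_x) ≈ 18.64°.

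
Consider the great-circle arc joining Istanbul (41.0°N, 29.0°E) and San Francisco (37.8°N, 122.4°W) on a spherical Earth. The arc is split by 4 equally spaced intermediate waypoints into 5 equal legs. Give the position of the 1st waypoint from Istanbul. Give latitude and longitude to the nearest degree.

Write both endpoints as unit vectors p₁, p₂ with components (cos φ cos λ, cos φ sin λ, sin φ).
The central angle between the endpoints is δ = arccos(p₁·p₂) ≈ 1.693 rad (97.0°).
Interpolate at f = 1/5 with slerp weights a = sin((1−f)δ)/sin δ ≈ 0.984, b = sin(fδ)/sin δ ≈ 0.335.
p = a·p₁ + b·p₂ ≈ (0.508, 0.137, 0.851); φ = arcsin(p_z) ≈ 58.27°, λ = atan2(p_y, p_x) ≈ 15.08°.

≈ 58°N, 15°E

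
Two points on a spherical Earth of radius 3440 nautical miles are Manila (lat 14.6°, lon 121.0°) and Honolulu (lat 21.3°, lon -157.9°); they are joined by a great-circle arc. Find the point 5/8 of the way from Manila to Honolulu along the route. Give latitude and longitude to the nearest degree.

Write both endpoints as unit vectors p₁, p₂ with components (cos φ cos λ, cos φ sin λ, sin φ).
The central angle between the endpoints is δ = arccos(p₁·p₂) ≈ 1.338 rad (76.6°).
Interpolate at f = 5/8 with slerp weights a = sin((1−f)δ)/sin δ ≈ 0.494, b = sin(fδ)/sin δ ≈ 0.763.
p = a·p₁ + b·p₂ ≈ (-0.905, 0.143, 0.402); φ = arcsin(p_z) ≈ 23.68°, λ = atan2(p_y, p_x) ≈ 171.04°.

≈ lat 24°, lon 171°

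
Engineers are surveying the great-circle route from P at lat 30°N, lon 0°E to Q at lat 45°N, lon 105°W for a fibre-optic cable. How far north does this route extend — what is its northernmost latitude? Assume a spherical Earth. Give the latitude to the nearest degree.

The great circle lies in the plane with unit normal n̂ = (p₁ × p₂)/|p₁ × p₂|.
Here n̂_z ≈ -0.603; the vertex latitude is φ_max = arccos|n̂_z| ≈ 52.9°.
Check via Clairaut: cos φ_max = |cos φ₁| · sin C = cos(30.0°)·sin(44.1°) ≈ 0.603, again giving ≈ 52.9°.

≈ 53°N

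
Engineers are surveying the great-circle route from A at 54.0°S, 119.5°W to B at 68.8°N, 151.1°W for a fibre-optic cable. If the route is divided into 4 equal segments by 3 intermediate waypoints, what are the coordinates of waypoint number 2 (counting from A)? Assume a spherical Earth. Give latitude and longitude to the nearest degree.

≈ 8°N, 131°W

Convert each endpoint to a unit vector on the sphere (x = cos φ cos λ, y = cos φ sin λ, z = sin φ).
The central angle between the endpoints is δ = arccos(p₁·p₂) ≈ 2.181 rad (125.0°).
Interpolate at f = 2/4 with slerp weights a = sin((1−f)δ)/sin δ ≈ 1.082, b = sin(fδ)/sin δ ≈ 1.082.
p = a·p₁ + b·p₂ ≈ (-0.656, -0.743, 0.133); φ = arcsin(p_z) ≈ 7.67°, λ = atan2(p_y, p_x) ≈ -131.44°.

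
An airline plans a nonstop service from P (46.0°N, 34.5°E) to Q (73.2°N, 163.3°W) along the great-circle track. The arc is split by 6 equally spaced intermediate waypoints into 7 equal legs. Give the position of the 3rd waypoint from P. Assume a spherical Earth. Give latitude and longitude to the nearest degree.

≈ (72°N, 43°E)

Convert each endpoint to a unit vector on the sphere (x = cos φ cos λ, y = cos φ sin λ, z = sin φ).
The central angle between the endpoints is δ = arccos(p₁·p₂) ≈ 1.050 rad (60.2°).
Interpolate at f = 3/7 with slerp weights a = sin((1−f)δ)/sin δ ≈ 0.651, b = sin(fδ)/sin δ ≈ 0.501.
p = a·p₁ + b·p₂ ≈ (0.234, 0.214, 0.948); φ = arcsin(p_z) ≈ 71.50°, λ = atan2(p_y, p_x) ≈ 42.53°.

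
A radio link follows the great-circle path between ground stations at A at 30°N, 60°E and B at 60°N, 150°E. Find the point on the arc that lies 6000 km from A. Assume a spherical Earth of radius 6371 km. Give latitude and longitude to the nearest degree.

≈ 61°N, 129°E

The haversine formula gives a central angle δ ≈ 1.123 rad (64.3°) between the endpoints. The total great-circle distance is δ·R ≈ 1.123 × 6371 ≈ 7154 km, so the target fraction is f = 6000/7154 ≈ 0.839.
Interpolate at f ≈ 0.839 with slerp weights a = sin((1−f)δ)/sin δ ≈ 0.200, b = sin(fδ)/sin δ ≈ 0.897.
p = a·p₁ + b·p₂ ≈ (-0.302, 0.374, 0.877); φ = arcsin(p_z) ≈ 61.26°, λ = atan2(p_y, p_x) ≈ 128.89°.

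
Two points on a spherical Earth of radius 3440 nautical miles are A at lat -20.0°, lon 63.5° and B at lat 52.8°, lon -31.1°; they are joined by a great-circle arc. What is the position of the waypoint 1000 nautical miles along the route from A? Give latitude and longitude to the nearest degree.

≈ lat -7°, lon 53°

Convert each endpoint to a unit vector on the sphere (x = cos φ cos λ, y = cos φ sin λ, z = sin φ).
The central angle between the endpoints is δ = arccos(p₁·p₂) ≈ 1.894 rad (108.5°). The total great-circle distance is δ·R ≈ 1.894 × 3440 ≈ 6517 nmi, so the target fraction is f = 1000/6517 ≈ 0.153.
Interpolate at f ≈ 0.153 with slerp weights a = sin((1−f)δ)/sin δ ≈ 1.054, b = sin(fδ)/sin δ ≈ 0.302.
p = a·p₁ + b·p₂ ≈ (0.599, 0.792, -0.120); φ = arcsin(p_z) ≈ -6.88°, λ = atan2(p_y, p_x) ≈ 52.93°.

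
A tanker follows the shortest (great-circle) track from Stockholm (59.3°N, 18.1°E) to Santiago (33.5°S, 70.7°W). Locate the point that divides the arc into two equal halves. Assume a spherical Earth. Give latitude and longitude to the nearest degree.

≈ 17°N, 40°W

The haversine formula gives a central angle δ ≈ 2.055 rad (117.8°) between the endpoints.
Interpolate at f = 1/2 with slerp weights a = sin((1−f)δ)/sin δ ≈ 0.967, b = sin(fδ)/sin δ ≈ 0.967.
p = a·p₁ + b·p₂ ≈ (0.736, -0.608, 0.298); φ = arcsin(p_z) ≈ 17.33°, λ = atan2(p_y, p_x) ≈ -39.55°.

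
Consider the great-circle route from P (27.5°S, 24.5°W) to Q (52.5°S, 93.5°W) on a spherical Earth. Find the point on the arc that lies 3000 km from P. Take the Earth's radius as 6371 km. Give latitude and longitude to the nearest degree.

Convert each endpoint to a unit vector on the sphere (x = cos φ cos λ, y = cos φ sin λ, z = sin φ).
The central angle between the endpoints is δ = arccos(p₁·p₂) ≈ 0.977 rad (56.0°). The total great-circle distance is δ·R ≈ 0.977 × 6371 ≈ 6222 km, so the target fraction is f = 3000/6222 ≈ 0.482.
Interpolate at f ≈ 0.482 with slerp weights a = sin((1−f)δ)/sin δ ≈ 0.585, b = sin(fδ)/sin δ ≈ 0.548.
p = a·p₁ + b·p₂ ≈ (0.452, -0.548, -0.704); φ = arcsin(p_z) ≈ -44.78°, λ = atan2(p_y, p_x) ≈ -50.50°.

≈ (45°S, 50°W)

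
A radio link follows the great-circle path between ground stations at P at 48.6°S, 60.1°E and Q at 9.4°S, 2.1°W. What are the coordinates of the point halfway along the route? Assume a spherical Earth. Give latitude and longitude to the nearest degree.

≈ 33°S, 22°E

The haversine formula gives a central angle δ ≈ 1.130 rad (64.7°) between the endpoints.
Interpolate at f = 1/2 with slerp weights a = sin((1−f)δ)/sin δ ≈ 0.592, b = sin(fδ)/sin δ ≈ 0.592.
p = a·p₁ + b·p₂ ≈ (0.779, 0.318, -0.541); φ = arcsin(p_z) ≈ -32.73°, λ = atan2(p_y, p_x) ≈ 22.21°.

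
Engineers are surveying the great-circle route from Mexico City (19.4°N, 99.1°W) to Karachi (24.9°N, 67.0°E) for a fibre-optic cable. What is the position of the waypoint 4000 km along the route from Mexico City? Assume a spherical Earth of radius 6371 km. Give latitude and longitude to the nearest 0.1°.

≈ 52.9°N, 82.1°W

Convert each endpoint to a unit vector on the sphere (x = cos φ cos λ, y = cos φ sin λ, z = sin φ).
The central angle between the endpoints is δ = arccos(p₁·p₂) ≈ 2.333 rad (133.7°). The total great-circle distance is δ·R ≈ 2.333 × 6371 ≈ 14865 km, so the target fraction is f = 4000/14865 ≈ 0.269.
Interpolate at f ≈ 0.269 with slerp weights a = sin((1−f)δ)/sin δ ≈ 1.370, b = sin(fδ)/sin δ ≈ 0.812.
p = a·p₁ + b·p₂ ≈ (0.083, -0.598, 0.797); φ = arcsin(p_z) ≈ 52.86°, λ = atan2(p_y, p_x) ≈ -82.06°.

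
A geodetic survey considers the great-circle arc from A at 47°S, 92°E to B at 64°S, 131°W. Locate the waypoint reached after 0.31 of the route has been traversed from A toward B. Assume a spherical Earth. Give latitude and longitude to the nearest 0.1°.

≈ 65.0°S, 107.5°E

The haversine formula gives a central angle δ ≈ 1.117 rad (64.0°) between the endpoints.
Interpolate at f = 0.31 with slerp weights a = sin((1−f)δ)/sin δ ≈ 0.775, b = sin(fδ)/sin δ ≈ 0.378.
p = a·p₁ + b·p₂ ≈ (-0.127, 0.403, -0.906); φ = arcsin(p_z) ≈ -64.98°, λ = atan2(p_y, p_x) ≈ 107.48°.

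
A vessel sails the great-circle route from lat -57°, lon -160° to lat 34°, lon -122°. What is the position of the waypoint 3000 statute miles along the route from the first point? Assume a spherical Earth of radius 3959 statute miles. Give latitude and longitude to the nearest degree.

Convert each endpoint to a unit vector on the sphere (x = cos φ cos λ, y = cos φ sin λ, z = sin φ).
The central angle between the endpoints is δ = arccos(p₁·p₂) ≈ 1.684 rad (96.5°). The total great-circle distance is δ·R ≈ 1.684 × 3959 ≈ 6668 mi, so the target fraction is f = 3000/6668 ≈ 0.450.
Interpolate at f ≈ 0.450 with slerp weights a = sin((1−f)δ)/sin δ ≈ 0.805, b = sin(fδ)/sin δ ≈ 0.692.
p = a·p₁ + b·p₂ ≈ (-0.716, -0.636, -0.288); φ = arcsin(p_z) ≈ -16.74°, λ = atan2(p_y, p_x) ≈ -138.36°.

≈ lat -17°, lon -138°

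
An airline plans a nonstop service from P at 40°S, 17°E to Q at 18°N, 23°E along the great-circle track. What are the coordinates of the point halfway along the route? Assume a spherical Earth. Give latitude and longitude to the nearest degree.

≈ 11°S, 20°E

The haversine formula gives a central angle δ ≈ 1.017 rad (58.3°) between the endpoints.
Interpolate at f = 1/2 with slerp weights a = sin((1−f)δ)/sin δ ≈ 0.572, b = sin(fδ)/sin δ ≈ 0.572.
p = a·p₁ + b·p₂ ≈ (0.920, 0.341, -0.191); φ = arcsin(p_z) ≈ -11.01°, λ = atan2(p_y, p_x) ≈ 20.32°.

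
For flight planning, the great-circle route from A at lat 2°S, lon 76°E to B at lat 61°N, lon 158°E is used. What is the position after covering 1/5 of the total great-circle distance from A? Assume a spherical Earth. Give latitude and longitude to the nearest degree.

Write both endpoints as unit vectors p₁, p₂ with components (cos φ cos λ, cos φ sin λ, sin φ).
The central angle between the endpoints is δ = arccos(p₁·p₂) ≈ 1.534 rad (87.9°).
Interpolate at f = 1/5 with slerp weights a = sin((1−f)δ)/sin δ ≈ 0.942, b = sin(fδ)/sin δ ≈ 0.302.
p = a·p₁ + b·p₂ ≈ (0.092, 0.968, 0.231); φ = arcsin(p_z) ≈ 13.38°, λ = atan2(p_y, p_x) ≈ 84.58°.

≈ lat 13°N, lon 85°E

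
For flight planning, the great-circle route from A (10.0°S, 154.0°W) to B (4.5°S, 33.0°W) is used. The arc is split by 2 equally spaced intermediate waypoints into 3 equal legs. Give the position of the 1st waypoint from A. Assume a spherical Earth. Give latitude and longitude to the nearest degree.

≈ (15°S, 113°W)

Write both endpoints as unit vectors p₁, p₂ with components (cos φ cos λ, cos φ sin λ, sin φ).
The central angle between the endpoints is δ = arccos(p₁·p₂) ≈ 2.085 rad (119.5°).
Interpolate at f = 1/3 with slerp weights a = sin((1−f)δ)/sin δ ≈ 1.130, b = sin(fδ)/sin δ ≈ 0.736.
p = a·p₁ + b·p₂ ≈ (-0.385, -0.887, -0.254); φ = arcsin(p_z) ≈ -14.71°, λ = atan2(p_y, p_x) ≈ -113.46°.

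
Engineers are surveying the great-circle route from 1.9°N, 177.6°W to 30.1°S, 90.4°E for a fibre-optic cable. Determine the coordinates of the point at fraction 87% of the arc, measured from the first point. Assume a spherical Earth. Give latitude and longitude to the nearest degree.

From cos δ = sin φ₁ sin φ₂ + cos φ₁ cos φ₂ cos Δλ, the central angle is δ ≈ 1.618 rad (92.7°).
Interpolate at f = 0.87 with slerp weights a = sin((1−f)δ)/sin δ ≈ 0.209, b = sin(fδ)/sin δ ≈ 0.988.
p = a·p₁ + b·p₂ ≈ (-0.215, 0.846, -0.488); φ = arcsin(p_z) ≈ -29.24°, λ = atan2(p_y, p_x) ≈ 104.24°.

≈ 29°S, 104°E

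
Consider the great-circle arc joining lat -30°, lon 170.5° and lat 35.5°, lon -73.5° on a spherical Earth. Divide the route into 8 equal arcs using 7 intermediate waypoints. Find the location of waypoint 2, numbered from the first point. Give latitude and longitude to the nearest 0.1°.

≈ lat -13.9°, lon -159.8°

Convert each endpoint to a unit vector on the sphere (x = cos φ cos λ, y = cos φ sin λ, z = sin φ).
The central angle between the endpoints is δ = arccos(p₁·p₂) ≈ 2.214 rad (126.8°).
Interpolate at f = 2/8 with slerp weights a = sin((1−f)δ)/sin δ ≈ 1.244, b = sin(fδ)/sin δ ≈ 0.657.
p = a·p₁ + b·p₂ ≈ (-0.911, -0.335, -0.241); φ = arcsin(p_z) ≈ -13.94°, λ = atan2(p_y, p_x) ≈ -159.83°.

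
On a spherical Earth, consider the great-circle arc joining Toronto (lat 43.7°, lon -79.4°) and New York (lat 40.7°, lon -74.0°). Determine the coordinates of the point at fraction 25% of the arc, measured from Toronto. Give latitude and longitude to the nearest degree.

≈ lat 43°, lon -78°

Convert each endpoint to a unit vector on the sphere (x = cos φ cos λ, y = cos φ sin λ, z = sin φ).
The central angle between the endpoints is δ = arccos(p₁·p₂) ≈ 0.087 rad (5.0°).
Interpolate at f = 0.25 with slerp weights a = sin((1−f)δ)/sin δ ≈ 0.750, b = sin(fδ)/sin δ ≈ 0.250.
p = a·p₁ + b·p₂ ≈ (0.152, -0.716, 0.682); φ = arcsin(p_z) ≈ 42.97°, λ = atan2(p_y, p_x) ≈ -78.00°.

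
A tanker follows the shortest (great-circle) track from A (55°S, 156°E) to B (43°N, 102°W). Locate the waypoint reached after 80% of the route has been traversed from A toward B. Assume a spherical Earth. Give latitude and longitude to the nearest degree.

From cos δ = sin φ₁ sin φ₂ + cos φ₁ cos φ₂ cos Δλ, the central angle is δ ≈ 2.273 rad (130.2°).
Interpolate at f = 0.80 with slerp weights a = sin((1−f)δ)/sin δ ≈ 0.575, b = sin(fδ)/sin δ ≈ 1.270.
p = a·p₁ + b·p₂ ≈ (-0.494, -0.774, 0.395); φ = arcsin(p_z) ≈ 23.26°, λ = atan2(p_y, p_x) ≈ -122.56°.

≈ (23°N, 123°W)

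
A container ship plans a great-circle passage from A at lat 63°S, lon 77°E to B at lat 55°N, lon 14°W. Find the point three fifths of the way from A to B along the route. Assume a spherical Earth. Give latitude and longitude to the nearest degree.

Convert each endpoint to a unit vector on the sphere (x = cos φ cos λ, y = cos φ sin λ, z = sin φ).
The central angle between the endpoints is δ = arccos(p₁·p₂) ≈ 2.396 rad (137.3°).
Interpolate at f = 3/5 with slerp weights a = sin((1−f)δ)/sin δ ≈ 1.206, b = sin(fδ)/sin δ ≈ 1.460.
p = a·p₁ + b·p₂ ≈ (0.936, 0.331, 0.122); φ = arcsin(p_z) ≈ 7.01°, λ = atan2(p_y, p_x) ≈ 19.46°.

≈ lat 7°N, lon 19°E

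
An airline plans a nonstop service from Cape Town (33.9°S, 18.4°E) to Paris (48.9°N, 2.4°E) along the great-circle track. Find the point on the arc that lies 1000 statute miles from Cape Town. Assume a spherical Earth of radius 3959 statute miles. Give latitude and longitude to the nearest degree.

From cos δ = sin φ₁ sin φ₂ + cos φ₁ cos φ₂ cos Δλ, the central angle is δ ≈ 1.466 rad (84.0°). The total great-circle distance is δ·R ≈ 1.466 × 3959 ≈ 5806 mi, so the target fraction is f = 1000/5806 ≈ 0.172.
Interpolate at f ≈ 0.172 with slerp weights a = sin((1−f)δ)/sin δ ≈ 0.942, b = sin(fδ)/sin δ ≈ 0.251.
p = a·p₁ + b·p₂ ≈ (0.907, 0.254, -0.336); φ = arcsin(p_z) ≈ -19.64°, λ = atan2(p_y, p_x) ≈ 15.63°.

≈ 20°S, 16°E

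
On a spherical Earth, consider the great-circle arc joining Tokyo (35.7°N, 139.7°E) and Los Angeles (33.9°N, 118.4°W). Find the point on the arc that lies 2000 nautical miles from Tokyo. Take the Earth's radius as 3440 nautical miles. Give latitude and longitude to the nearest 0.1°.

≈ 47.6°N, 178.0°W

Convert each endpoint to a unit vector on the sphere (x = cos φ cos λ, y = cos φ sin λ, z = sin φ).
The central angle between the endpoints is δ = arccos(p₁·p₂) ≈ 1.383 rad (79.3°). The total great-circle distance is δ·R ≈ 1.383 × 3440 ≈ 4758 nmi, so the target fraction is f = 2000/4758 ≈ 0.420.
Interpolate at f ≈ 0.420 with slerp weights a = sin((1−f)δ)/sin δ ≈ 0.731, b = sin(fδ)/sin δ ≈ 0.559.
p = a·p₁ + b·p₂ ≈ (-0.674, -0.024, 0.739); φ = arcsin(p_z) ≈ 47.61°, λ = atan2(p_y, p_x) ≈ -177.97°.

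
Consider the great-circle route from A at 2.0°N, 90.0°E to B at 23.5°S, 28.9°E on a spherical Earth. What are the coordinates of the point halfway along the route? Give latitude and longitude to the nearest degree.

≈ 12°S, 61°E

From cos δ = sin φ₁ sin φ₂ + cos φ₁ cos φ₂ cos Δλ, the central angle is δ ≈ 1.127 rad (64.6°).
Interpolate at f = 1/2 with slerp weights a = sin((1−f)δ)/sin δ ≈ 0.592, b = sin(fδ)/sin δ ≈ 0.592.
p = a·p₁ + b·p₂ ≈ (0.475, 0.853, -0.215); φ = arcsin(p_z) ≈ -12.43°, λ = atan2(p_y, p_x) ≈ 60.90°.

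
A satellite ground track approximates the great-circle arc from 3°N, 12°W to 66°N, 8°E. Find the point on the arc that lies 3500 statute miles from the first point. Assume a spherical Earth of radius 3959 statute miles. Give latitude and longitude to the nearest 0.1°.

Write both endpoints as unit vectors p₁, p₂ with components (cos φ cos λ, cos φ sin λ, sin φ).
The central angle between the endpoints is δ = arccos(p₁·p₂) ≈ 1.127 rad (64.6°). The total great-circle distance is δ·R ≈ 1.127 × 3959 ≈ 4461 mi, so the target fraction is f = 3500/4461 ≈ 0.785.
Interpolate at f ≈ 0.785 with slerp weights a = sin((1−f)δ)/sin δ ≈ 0.266, b = sin(fδ)/sin δ ≈ 0.856.
p = a·p₁ + b·p₂ ≈ (0.605, -0.007, 0.796); φ = arcsin(p_z) ≈ 52.77°, λ = atan2(p_y, p_x) ≈ -0.64°.

≈ 52.8°N, 0.6°W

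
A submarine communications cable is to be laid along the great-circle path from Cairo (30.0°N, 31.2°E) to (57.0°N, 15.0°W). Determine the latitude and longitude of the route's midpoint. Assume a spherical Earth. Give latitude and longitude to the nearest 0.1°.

Convert each endpoint to a unit vector on the sphere (x = cos φ cos λ, y = cos φ sin λ, z = sin φ).
The central angle between the endpoints is δ = arccos(p₁·p₂) ≈ 0.729 rad (41.8°).
Interpolate at f = 1/2 with slerp weights a = sin((1−f)δ)/sin δ ≈ 0.535, b = sin(fδ)/sin δ ≈ 0.535.
p = a·p₁ + b·p₂ ≈ (0.678, 0.165, 0.716); φ = arcsin(p_z) ≈ 45.76°, λ = atan2(p_y, p_x) ≈ 13.65°.

≈ (45.8°N, 13.7°E)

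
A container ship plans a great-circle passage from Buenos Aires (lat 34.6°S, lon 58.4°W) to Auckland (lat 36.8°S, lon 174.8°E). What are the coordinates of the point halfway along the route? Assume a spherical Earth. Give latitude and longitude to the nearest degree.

From cos δ = sin φ₁ sin φ₂ + cos φ₁ cos φ₂ cos Δλ, the central angle is δ ≈ 1.625 rad (93.1°).
Interpolate at f = 1/2 with slerp weights a = sin((1−f)δ)/sin δ ≈ 0.727, b = sin(fδ)/sin δ ≈ 0.727.
p = a·p₁ + b·p₂ ≈ (-0.266, -0.457, -0.849); φ = arcsin(p_z) ≈ -58.06°, λ = atan2(p_y, p_x) ≈ -120.22°.

≈ lat 58°S, lon 120°W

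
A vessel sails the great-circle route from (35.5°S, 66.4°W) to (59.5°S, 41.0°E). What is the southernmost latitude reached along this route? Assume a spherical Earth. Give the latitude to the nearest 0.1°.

≈ 64.8°S

The great circle lies in the plane with unit normal n̂ = (p₁ × p₂)/|p₁ × p₂|.
Here n̂_z ≈ +0.426; the vertex latitude is φ_max = arccos|n̂_z| ≈ 64.8°.
Check via Clairaut: cos φ_max = |cos φ₁| · sin C = cos(35.5°)·sin(148.5°) ≈ 0.426, again giving ≈ 64.8°.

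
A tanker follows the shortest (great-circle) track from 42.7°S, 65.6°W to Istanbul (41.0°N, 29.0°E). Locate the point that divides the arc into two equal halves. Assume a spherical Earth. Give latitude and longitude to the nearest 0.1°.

The haversine formula gives a central angle δ ≈ 2.082 rad (119.3°) between the endpoints.
Interpolate at f = 1/2 with slerp weights a = sin((1−f)δ)/sin δ ≈ 0.990, b = sin(fδ)/sin δ ≈ 0.990.
p = a·p₁ + b·p₂ ≈ (0.954, -0.300, -0.022); φ = arcsin(p_z) ≈ -1.25°, λ = atan2(p_y, p_x) ≈ -17.47°.

≈ 1.3°S, 17.5°W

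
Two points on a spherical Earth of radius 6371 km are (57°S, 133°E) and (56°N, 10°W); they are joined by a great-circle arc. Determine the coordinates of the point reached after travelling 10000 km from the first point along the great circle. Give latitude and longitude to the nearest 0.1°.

≈ (6.9°N, 53.9°E)

Write both endpoints as unit vectors p₁, p₂ with components (cos φ cos λ, cos φ sin λ, sin φ).
The central angle between the endpoints is δ = arccos(p₁·p₂) ≈ 2.789 rad (159.8°). The total great-circle distance is δ·R ≈ 2.789 × 6371 ≈ 17769 km, so the target fraction is f = 10000/17769 ≈ 0.563.
Interpolate at f ≈ 0.563 with slerp weights a = sin((1−f)δ)/sin δ ≈ 2.720, b = sin(fδ)/sin δ ≈ 2.897.
p = a·p₁ + b·p₂ ≈ (0.585, 0.802, 0.120); φ = arcsin(p_z) ≈ 6.92°, λ = atan2(p_y, p_x) ≈ 53.90°.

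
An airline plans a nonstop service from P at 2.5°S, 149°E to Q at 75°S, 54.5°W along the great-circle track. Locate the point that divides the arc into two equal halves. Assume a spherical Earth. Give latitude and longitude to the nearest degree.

From cos δ = sin φ₁ sin φ₂ + cos φ₁ cos φ₂ cos Δλ, the central angle is δ ≈ 1.767 rad (101.2°).
Interpolate at f = 1/2 with slerp weights a = sin((1−f)δ)/sin δ ≈ 0.788, b = sin(fδ)/sin δ ≈ 0.788.
p = a·p₁ + b·p₂ ≈ (-0.556, 0.239, -0.796); φ = arcsin(p_z) ≈ -52.71°, λ = atan2(p_y, p_x) ≈ 156.72°.

≈ 53°S, 157°E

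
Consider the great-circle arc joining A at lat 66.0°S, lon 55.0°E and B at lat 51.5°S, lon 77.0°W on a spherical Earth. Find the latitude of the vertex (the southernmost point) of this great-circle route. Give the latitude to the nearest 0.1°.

≈ 77.0°S

The great circle lies in the plane with unit normal n̂ = (p₁ × p₂)/|p₁ × p₂|.
Here n̂_z ≈ -0.225; the vertex latitude is φ_max = arccos|n̂_z| ≈ 77.0°.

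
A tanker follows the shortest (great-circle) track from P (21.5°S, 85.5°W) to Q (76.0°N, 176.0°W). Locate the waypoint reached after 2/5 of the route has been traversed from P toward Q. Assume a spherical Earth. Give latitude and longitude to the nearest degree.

Write both endpoints as unit vectors p₁, p₂ with components (cos φ cos λ, cos φ sin λ, sin φ).
The central angle between the endpoints is δ = arccos(p₁·p₂) ≈ 1.936 rad (111.0°).
Interpolate at f = 2/5 with slerp weights a = sin((1−f)δ)/sin δ ≈ 0.983, b = sin(fδ)/sin δ ≈ 0.749.
p = a·p₁ + b·p₂ ≈ (-0.109, -0.924, 0.367); φ = arcsin(p_z) ≈ 21.51°, λ = atan2(p_y, p_x) ≈ -96.73°.

≈ (22°N, 97°W)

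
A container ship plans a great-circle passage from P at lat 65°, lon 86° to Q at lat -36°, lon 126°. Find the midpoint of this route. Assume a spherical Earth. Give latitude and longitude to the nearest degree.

≈ lat 15°, lon 113°

Convert each endpoint to a unit vector on the sphere (x = cos φ cos λ, y = cos φ sin λ, z = sin φ).
The central angle between the endpoints is δ = arccos(p₁·p₂) ≈ 1.845 rad (105.7°).
Interpolate at f = 1/2 with slerp weights a = sin((1−f)δ)/sin δ ≈ 0.828, b = sin(fδ)/sin δ ≈ 0.828.
p = a·p₁ + b·p₂ ≈ (-0.369, 0.891, 0.264); φ = arcsin(p_z) ≈ 15.29°, λ = atan2(p_y, p_x) ≈ 112.51°.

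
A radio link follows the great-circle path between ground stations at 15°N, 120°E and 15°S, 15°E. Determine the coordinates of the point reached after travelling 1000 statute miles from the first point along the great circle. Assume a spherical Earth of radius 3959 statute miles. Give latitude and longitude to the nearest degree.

≈ 12°N, 106°E

Write both endpoints as unit vectors p₁, p₂ with components (cos φ cos λ, cos φ sin λ, sin φ).
The central angle between the endpoints is δ = arccos(p₁·p₂) ≈ 1.884 rad (108.0°). The total great-circle distance is δ·R ≈ 1.884 × 3959 ≈ 7460 mi, so the target fraction is f = 1000/7460 ≈ 0.134.
Interpolate at f ≈ 0.134 with slerp weights a = sin((1−f)δ)/sin δ ≈ 1.049, b = sin(fδ)/sin δ ≈ 0.263.
p = a·p₁ + b·p₂ ≈ (-0.262, 0.943, 0.204); φ = arcsin(p_z) ≈ 11.75°, λ = atan2(p_y, p_x) ≈ 105.50°.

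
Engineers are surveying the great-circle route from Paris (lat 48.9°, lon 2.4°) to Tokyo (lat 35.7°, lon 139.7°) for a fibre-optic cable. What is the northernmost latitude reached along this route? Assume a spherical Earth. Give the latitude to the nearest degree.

≈ 69°

The great circle lies in the plane with unit normal n̂ = (p₁ × p₂)/|p₁ × p₂|.
Here n̂_z ≈ +0.362; the vertex latitude is φ_max = arccos|n̂_z| ≈ 68.7°.
Check via Clairaut: cos φ_max = |cos φ₁| · sin C = cos(48.9°)·sin(33.5°) ≈ 0.362, again giving ≈ 68.7°.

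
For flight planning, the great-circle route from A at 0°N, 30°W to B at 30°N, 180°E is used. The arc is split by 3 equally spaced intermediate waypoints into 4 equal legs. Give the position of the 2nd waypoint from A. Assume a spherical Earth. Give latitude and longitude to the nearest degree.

≈ 45°N, 90°W

From cos δ = sin φ₁ sin φ₂ + cos φ₁ cos φ₂ cos Δλ, the central angle is δ ≈ 2.419 rad (138.6°).
Interpolate at f = 2/4 with slerp weights a = sin((1−f)δ)/sin δ ≈ 1.414, b = sin(fδ)/sin δ ≈ 1.414.
p = a·p₁ + b·p₂ ≈ (0.000, -0.707, 0.707); φ = arcsin(p_z) ≈ 45.00°, λ = atan2(p_y, p_x) ≈ -90.00°.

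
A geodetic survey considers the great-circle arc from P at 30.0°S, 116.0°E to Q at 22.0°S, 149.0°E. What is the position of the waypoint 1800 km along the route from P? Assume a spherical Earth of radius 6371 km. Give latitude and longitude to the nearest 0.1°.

Convert each endpoint to a unit vector on the sphere (x = cos φ cos λ, y = cos φ sin λ, z = sin φ).
The central angle between the endpoints is δ = arccos(p₁·p₂) ≈ 0.534 rad (30.6°). The total great-circle distance is δ·R ≈ 0.534 × 6371 ≈ 3403 km, so the target fraction is f = 1800/3403 ≈ 0.529.
Interpolate at f ≈ 0.529 with slerp weights a = sin((1−f)δ)/sin δ ≈ 0.489, b = sin(fδ)/sin δ ≈ 0.548.
p = a·p₁ + b·p₂ ≈ (-0.621, 0.642, -0.450); φ = arcsin(p_z) ≈ -26.72°, λ = atan2(p_y, p_x) ≈ 134.04°.

≈ 26.7°S, 134.0°E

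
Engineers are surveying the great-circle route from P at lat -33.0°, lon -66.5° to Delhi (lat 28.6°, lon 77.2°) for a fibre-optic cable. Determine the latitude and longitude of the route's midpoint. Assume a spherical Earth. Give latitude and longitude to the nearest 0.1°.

Convert each endpoint to a unit vector on the sphere (x = cos φ cos λ, y = cos φ sin λ, z = sin φ).
The central angle between the endpoints is δ = arccos(p₁·p₂) ≈ 2.595 rad (148.7°).
Interpolate at f = 1/2 with slerp weights a = sin((1−f)δ)/sin δ ≈ 1.852, b = sin(fδ)/sin δ ≈ 1.852.
p = a·p₁ + b·p₂ ≈ (0.979, 0.161, -0.122); φ = arcsin(p_z) ≈ -7.01°, λ = atan2(p_y, p_x) ≈ 9.35°.

≈ lat -7.0°, lon 9.3°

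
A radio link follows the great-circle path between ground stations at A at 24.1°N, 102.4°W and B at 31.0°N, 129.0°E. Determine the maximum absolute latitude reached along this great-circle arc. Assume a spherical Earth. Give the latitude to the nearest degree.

The great circle lies in the plane with unit normal n̂ = (p₁ × p₂)/|p₁ × p₂|.
Here n̂_z ≈ -0.637; the vertex latitude is φ_max = arccos|n̂_z| ≈ 50.5°.

≈ 50°N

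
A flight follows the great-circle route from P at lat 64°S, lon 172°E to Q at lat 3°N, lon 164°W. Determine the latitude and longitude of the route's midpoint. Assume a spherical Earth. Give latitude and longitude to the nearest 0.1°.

Convert each endpoint to a unit vector on the sphere (x = cos φ cos λ, y = cos φ sin λ, z = sin φ).
The central angle between the endpoints is δ = arccos(p₁·p₂) ≈ 1.210 rad (69.3°).
Interpolate at f = 1/2 with slerp weights a = sin((1−f)δ)/sin δ ≈ 0.608, b = sin(fδ)/sin δ ≈ 0.608.
p = a·p₁ + b·p₂ ≈ (-0.847, -0.130, -0.515); φ = arcsin(p_z) ≈ -30.97°, λ = atan2(p_y, p_x) ≈ -171.26°.

≈ lat 31.0°S, lon 171.3°W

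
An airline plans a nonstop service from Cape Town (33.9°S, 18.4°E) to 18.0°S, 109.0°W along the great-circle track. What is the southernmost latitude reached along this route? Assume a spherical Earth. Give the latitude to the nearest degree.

≈ 49°S

The great circle lies in the plane with unit normal n̂ = (p₁ × p₂)/|p₁ × p₂|.
Here n̂_z ≈ -0.659; the vertex latitude is φ_max = arccos|n̂_z| ≈ 48.8°.
Check via Clairaut: cos φ_max = |cos φ₁| · sin C = cos(33.9°)·sin(127.4°) ≈ 0.659, again giving ≈ 48.8°.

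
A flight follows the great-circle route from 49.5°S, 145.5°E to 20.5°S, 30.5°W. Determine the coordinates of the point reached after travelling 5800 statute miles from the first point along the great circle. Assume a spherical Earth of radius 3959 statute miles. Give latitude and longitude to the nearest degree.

≈ 46°S, 29°W

The haversine formula gives a central angle δ ≈ 1.918 rad (109.9°) between the endpoints. The total great-circle distance is δ·R ≈ 1.918 × 3959 ≈ 7594 mi, so the target fraction is f = 5800/7594 ≈ 0.764.
Interpolate at f ≈ 0.764 with slerp weights a = sin((1−f)δ)/sin δ ≈ 0.466, b = sin(fδ)/sin δ ≈ 1.058.
p = a·p₁ + b·p₂ ≈ (0.604, -0.331, -0.725); φ = arcsin(p_z) ≈ -46.43°, λ = atan2(p_y, p_x) ≈ -28.75°.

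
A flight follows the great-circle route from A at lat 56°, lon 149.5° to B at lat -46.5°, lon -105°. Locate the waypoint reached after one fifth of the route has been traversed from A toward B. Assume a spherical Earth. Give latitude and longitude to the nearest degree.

≈ lat 40°, lon -177°

The haversine formula gives a central angle δ ≈ 2.352 rad (134.8°) between the endpoints.
Interpolate at f = 1/5 with slerp weights a = sin((1−f)δ)/sin δ ≈ 1.341, b = sin(fδ)/sin δ ≈ 0.638.
p = a·p₁ + b·p₂ ≈ (-0.760, -0.044, 0.649); φ = arcsin(p_z) ≈ 40.44°, λ = atan2(p_y, p_x) ≈ -176.69°.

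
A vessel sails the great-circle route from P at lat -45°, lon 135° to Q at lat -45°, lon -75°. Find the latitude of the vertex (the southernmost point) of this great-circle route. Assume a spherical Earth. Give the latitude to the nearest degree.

≈ -75°

The great circle lies in the plane with unit normal n̂ = (p₁ × p₂)/|p₁ × p₂|.
Here n̂_z ≈ +0.251; the vertex latitude is φ_max = arccos|n̂_z| ≈ 75.5°.
Check via Clairaut: cos φ_max = |cos φ₁| · sin C = cos(45.0°)·sin(159.2°) ≈ 0.251, again giving ≈ 75.5°.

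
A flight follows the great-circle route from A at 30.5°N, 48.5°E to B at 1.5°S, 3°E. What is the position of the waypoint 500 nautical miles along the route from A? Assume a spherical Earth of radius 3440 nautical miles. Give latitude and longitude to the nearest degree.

Convert each endpoint to a unit vector on the sphere (x = cos φ cos λ, y = cos φ sin λ, z = sin φ).
The central angle between the endpoints is δ = arccos(p₁·p₂) ≈ 0.939 rad (53.8°). The total great-circle distance is δ·R ≈ 0.939 × 3440 ≈ 3231 nmi, so the target fraction is f = 500/3231 ≈ 0.155.
Interpolate at f ≈ 0.155 with slerp weights a = sin((1−f)δ)/sin δ ≈ 0.883, b = sin(fδ)/sin δ ≈ 0.179.
p = a·p₁ + b·p₂ ≈ (0.684, 0.580, 0.444); φ = arcsin(p_z) ≈ 26.34°, λ = atan2(p_y, p_x) ≈ 40.29°.

≈ 26°N, 40°E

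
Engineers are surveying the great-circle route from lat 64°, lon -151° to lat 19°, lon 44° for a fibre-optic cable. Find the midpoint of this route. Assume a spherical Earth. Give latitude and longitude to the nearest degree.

The haversine formula gives a central angle δ ≈ 1.679 rad (96.2°) between the endpoints.
Interpolate at f = 1/2 with slerp weights a = sin((1−f)δ)/sin δ ≈ 0.749, b = sin(fδ)/sin δ ≈ 0.749.
p = a·p₁ + b·p₂ ≈ (0.222, 0.333, 0.917); φ = arcsin(p_z) ≈ 66.43°, λ = atan2(p_y, p_x) ≈ 56.26°.

≈ lat 66°, lon 56°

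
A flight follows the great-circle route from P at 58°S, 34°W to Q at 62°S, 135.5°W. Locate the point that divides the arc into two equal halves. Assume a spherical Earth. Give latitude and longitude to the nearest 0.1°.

The haversine formula gives a central angle δ ≈ 0.797 rad (45.6°) between the endpoints.
Interpolate at f = 1/2 with slerp weights a = sin((1−f)δ)/sin δ ≈ 0.542, b = sin(fδ)/sin δ ≈ 0.542.
p = a·p₁ + b·p₂ ≈ (0.057, -0.339, -0.939); φ = arcsin(p_z) ≈ -69.88°, λ = atan2(p_y, p_x) ≈ -80.52°.

≈ 69.9°S, 80.5°W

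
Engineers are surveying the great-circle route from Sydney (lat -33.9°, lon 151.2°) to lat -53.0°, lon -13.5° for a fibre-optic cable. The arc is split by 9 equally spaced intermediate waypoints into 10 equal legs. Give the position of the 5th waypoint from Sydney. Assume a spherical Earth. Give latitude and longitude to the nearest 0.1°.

Write both endpoints as unit vectors p₁, p₂ with components (cos φ cos λ, cos φ sin λ, sin φ).
The central angle between the endpoints is δ = arccos(p₁·p₂) ≈ 1.607 rad (92.1°).
Interpolate at f = 5/10 with slerp weights a = sin((1−f)δ)/sin δ ≈ 0.720, b = sin(fδ)/sin δ ≈ 0.720.
p = a·p₁ + b·p₂ ≈ (-0.102, 0.187, -0.977); φ = arcsin(p_z) ≈ -77.70°, λ = atan2(p_y, p_x) ≈ 118.73°.

≈ lat -77.7°, lon 118.7°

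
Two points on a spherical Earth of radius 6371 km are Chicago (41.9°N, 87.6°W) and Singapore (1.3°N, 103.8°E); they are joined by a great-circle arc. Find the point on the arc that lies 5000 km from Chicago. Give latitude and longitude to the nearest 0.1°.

From cos δ = sin φ₁ sin φ₂ + cos φ₁ cos φ₂ cos Δλ, the central angle is δ ≈ 2.366 rad (135.6°). The total great-circle distance is δ·R ≈ 2.366 × 6371 ≈ 15076 km, so the target fraction is f = 5000/15076 ≈ 0.332.
Interpolate at f ≈ 0.332 with slerp weights a = sin((1−f)δ)/sin δ ≈ 1.429, b = sin(fδ)/sin δ ≈ 1.010.
p = a·p₁ + b·p₂ ≈ (-0.196, -0.082, 0.977); φ = arcsin(p_z) ≈ 77.72°, λ = atan2(p_y, p_x) ≈ -157.28°.

≈ 77.7°N, 157.3°W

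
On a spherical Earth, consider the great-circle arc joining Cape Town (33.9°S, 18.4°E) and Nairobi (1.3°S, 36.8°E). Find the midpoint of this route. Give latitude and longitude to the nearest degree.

≈ 18°S, 28°E

Write both endpoints as unit vectors p₁, p₂ with components (cos φ cos λ, cos φ sin λ, sin φ).
The central angle between the endpoints is δ = arccos(p₁·p₂) ≈ 0.643 rad (36.9°).
Interpolate at f = 1/2 with slerp weights a = sin((1−f)δ)/sin δ ≈ 0.527, b = sin(fδ)/sin δ ≈ 0.527.
p = a·p₁ + b·p₂ ≈ (0.837, 0.454, -0.306); φ = arcsin(p_z) ≈ -17.81°, λ = atan2(p_y, p_x) ≈ 28.46°.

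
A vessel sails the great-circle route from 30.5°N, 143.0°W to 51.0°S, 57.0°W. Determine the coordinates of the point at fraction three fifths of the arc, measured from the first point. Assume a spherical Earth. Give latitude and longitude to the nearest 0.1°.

≈ 22.5°S, 101.1°W

The haversine formula gives a central angle δ ≈ 1.935 rad (110.9°) between the endpoints.
Interpolate at f = 3/5 with slerp weights a = sin((1−f)δ)/sin δ ≈ 0.748, b = sin(fδ)/sin δ ≈ 0.982.
p = a·p₁ + b·p₂ ≈ (-0.178, -0.906, -0.383); φ = arcsin(p_z) ≈ -22.53°, λ = atan2(p_y, p_x) ≈ -101.14°.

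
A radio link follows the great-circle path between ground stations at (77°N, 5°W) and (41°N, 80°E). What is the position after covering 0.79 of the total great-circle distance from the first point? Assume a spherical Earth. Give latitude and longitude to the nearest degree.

The haversine formula gives a central angle δ ≈ 0.858 rad (49.2°) between the endpoints.
Interpolate at f = 0.79 with slerp weights a = sin((1−f)δ)/sin δ ≈ 0.237, b = sin(fδ)/sin δ ≈ 0.829.
p = a·p₁ + b·p₂ ≈ (0.162, 0.611, 0.775); φ = arcsin(p_z) ≈ 50.77°, λ = atan2(p_y, p_x) ≈ 75.19°.

≈ (51°N, 75°E)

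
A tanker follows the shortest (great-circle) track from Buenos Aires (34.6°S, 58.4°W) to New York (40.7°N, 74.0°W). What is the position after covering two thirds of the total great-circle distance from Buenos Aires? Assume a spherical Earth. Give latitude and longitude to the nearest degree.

≈ 16°N, 68°W

The haversine formula gives a central angle δ ≈ 1.338 rad (76.7°) between the endpoints.
Interpolate at f = 2/3 with slerp weights a = sin((1−f)δ)/sin δ ≈ 0.443, b = sin(fδ)/sin δ ≈ 0.800.
p = a·p₁ + b·p₂ ≈ (0.358, -0.894, 0.270); φ = arcsin(p_z) ≈ 15.66°, λ = atan2(p_y, p_x) ≈ -68.15°.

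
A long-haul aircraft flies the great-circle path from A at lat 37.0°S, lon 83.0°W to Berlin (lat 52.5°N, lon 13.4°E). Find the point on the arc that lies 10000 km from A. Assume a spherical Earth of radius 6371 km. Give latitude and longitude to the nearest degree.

Write both endpoints as unit vectors p₁, p₂ with components (cos φ cos λ, cos φ sin λ, sin φ).
The central angle between the endpoints is δ = arccos(p₁·p₂) ≈ 2.131 rad (122.1°). The total great-circle distance is δ·R ≈ 2.131 × 6371 ≈ 13579 km, so the target fraction is f = 10000/13579 ≈ 0.736.
Interpolate at f ≈ 0.736 with slerp weights a = sin((1−f)δ)/sin δ ≈ 0.629, b = sin(fδ)/sin δ ≈ 1.181.
p = a·p₁ + b·p₂ ≈ (0.760, -0.332, 0.558); φ = arcsin(p_z) ≈ 33.93°, λ = atan2(p_y, p_x) ≈ -23.58°.

≈ lat 34°N, lon 24°W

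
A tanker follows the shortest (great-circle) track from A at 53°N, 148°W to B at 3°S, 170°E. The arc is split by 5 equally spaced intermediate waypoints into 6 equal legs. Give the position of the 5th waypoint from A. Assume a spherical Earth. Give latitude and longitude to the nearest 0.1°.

≈ 6.9°N, 174.9°E

Convert each endpoint to a unit vector on the sphere (x = cos φ cos λ, y = cos φ sin λ, z = sin φ).
The central angle between the endpoints is δ = arccos(p₁·p₂) ≈ 1.154 rad (66.1°).
Interpolate at f = 5/6 with slerp weights a = sin((1−f)δ)/sin δ ≈ 0.209, b = sin(fδ)/sin δ ≈ 0.897.
p = a·p₁ + b·p₂ ≈ (-0.989, 0.089, 0.120); φ = arcsin(p_z) ≈ 6.89°, λ = atan2(p_y, p_x) ≈ 174.86°.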